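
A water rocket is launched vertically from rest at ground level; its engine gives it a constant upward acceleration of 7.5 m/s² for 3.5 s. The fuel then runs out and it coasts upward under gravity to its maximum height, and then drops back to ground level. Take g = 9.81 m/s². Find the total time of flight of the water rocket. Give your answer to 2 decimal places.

Phase 1 (powered ascent): v₀ = 0 m/s, a = 7.5 m/s².
v = v₀ + at = 0 + (7.5)(3.5) = 26.2 m/s
Δx = v₀t + ½at² = 0·3.5 + 0.5·7.5·3.5² = 45.9 m

Phase 2 (coasting upward): v₀ = 26.2 m/s, a = -9.81 m/s².
v = v₀ + at → t = (0 − 26.2) / -9.81 = 2.68 s
v² = v₀² + 2aΔx → Δx = (0² − 26.2²)/(2·-9.81) = 35.1 m

Phase 3 (free fall): v₀ = 0 m/s, a = -9.81 m/s².
Falls 81.1 m from rest: t = √(2·81.1/9.81) = 4.07 s; v = g·t = 39.9 m/s.
Total time = 3.50 + 2.68 + 4.07 = 10.2 s

10.24 s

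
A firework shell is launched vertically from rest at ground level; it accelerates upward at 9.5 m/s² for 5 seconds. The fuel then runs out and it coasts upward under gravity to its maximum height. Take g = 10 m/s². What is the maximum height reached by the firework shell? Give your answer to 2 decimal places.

Phase 1 (powered ascent): v₀ = 0 m/s, a = 9.5 m/s².
v = v₀ + at = 0 + (9.5)(5) = 47.5 m/s
Δx = v₀t + ½at² = 0·5 + 0.5·9.5·5² = 119 m

Phase 2 (coasting upward): v₀ = 47.5 m/s, a = -10 m/s².
v = v₀ + at → t = (0 − 47.5) / -10 = 4.75 s
v² = v₀² + 2aΔx → Δx = (0² − 47.5²)/(2·-10) = 113 m
Maximum height = 119 + 113 = 232 m

231.56 m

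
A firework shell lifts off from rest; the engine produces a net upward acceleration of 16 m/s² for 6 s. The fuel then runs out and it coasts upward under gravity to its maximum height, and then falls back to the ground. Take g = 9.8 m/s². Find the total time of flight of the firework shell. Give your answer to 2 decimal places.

Phase 1 (powered ascent): v₀ = 0 m/s, a = 16 m/s².
v = v₀ + at = 0 + (16)(6) = 96.0 m/s
Δx = v₀t + ½at² = 0·6 + 0.5·16·6² = 288 m

Phase 2 (coasting upward): v₀ = 96.0 m/s, a = -9.8 m/s².
v = v₀ + at → t = (0 − 96.0) / -9.8 = 9.80 s
v² = v₀² + 2aΔx → Δx = (0² − 96.0²)/(2·-9.8) = 470 m

Phase 3 (free fall): v₀ = 0 m/s, a = -9.8 m/s².
Falls 758 m from rest: t = √(2·758/9.8) = 12.4 s; v = g·t = 122 m/s.
Total time = 6.00 + 9.80 + 12.4 = 28.2 s

28.24 s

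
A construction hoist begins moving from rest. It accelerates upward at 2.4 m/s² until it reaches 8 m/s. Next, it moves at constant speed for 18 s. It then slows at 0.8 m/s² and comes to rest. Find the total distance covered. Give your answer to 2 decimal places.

Phase 1 (accelerating): v₀ = 0 m/s, a = 2.4 m/s².
v = v₀ + at → t = (8 − 0) / 2.4 = 3.33 s
v² = v₀² + 2aΔx → Δx = (8² − 0²)/(2·2.4) = 13.3 m

Phase 2 (constant speed): v₀ = 8.00 m/s, a = 0 m/s².
v = v₀ + at = 8.00 + (0)(18) = 8.00 m/s
Δx = v₀t + ½at² = 8.00·18 + 0.5·0·18² = 144 m

Phase 3 (decelerating): v₀ = 8.00 m/s, a = -0.8 m/s².
v = v₀ + at → t = (0 − 8.00) / -0.8 = 10.0 s
v² = v₀² + 2aΔx → Δx = (0² − 8.00²)/(2·-0.8) = 40.0 m
Total distance = 13.3 + 144 + 40.0 = 197 m

197.33 m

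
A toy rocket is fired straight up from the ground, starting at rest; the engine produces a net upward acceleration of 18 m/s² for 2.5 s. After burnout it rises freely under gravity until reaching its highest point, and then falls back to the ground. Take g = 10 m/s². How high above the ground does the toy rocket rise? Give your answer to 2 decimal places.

Phase 1 (powered ascent): v₀ = 0 m/s, a = 18 m/s².
v = v₀ + at = 0 + (18)(2.5) = 45.0 m/s
Δx = v₀t + ½at² = 0·2.5 + 0.5·18·2.5² = 56.2 m

Phase 2 (coasting upward): v₀ = 45.0 m/s, a = -10 m/s².
v = v₀ + at → t = (0 − 45.0) / -10 = 4.50 s
v² = v₀² + 2aΔx → Δx = (0² − 45.0²)/(2·-10) = 101 m
Maximum height = 56.2 + 101 = 158 m

157.50 m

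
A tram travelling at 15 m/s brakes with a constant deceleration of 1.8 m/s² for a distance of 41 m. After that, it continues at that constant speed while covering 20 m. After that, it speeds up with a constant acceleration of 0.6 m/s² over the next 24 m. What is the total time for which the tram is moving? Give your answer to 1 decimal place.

Phase 1 (decelerating): v₀ = 15.0 m/s, a = -1.8 m/s².
v² = v₀² + 2aΔx = 15.0² + 2·-1.8·41 = 77.4 → v = 8.80 m/s
t = (v − v₀)/a = (8.80 − 15.0)/-1.8 = 3.45 s

Phase 2 (constant speed): v₀ = 8.80 m/s, a = 0 m/s².
Constant speed: t = d/v = 20/8.80 = 2.27 s

Phase 3 (accelerating): v₀ = 8.80 m/s, a = 0.6 m/s².
v² = v₀² + 2aΔx = 8.80² + 2·0.6·24 = 106 → v = 10.3 m/s
t = (v − v₀)/a = (10.3 − 8.80)/0.6 = 2.51 s
Total time = 3.45 + 2.27 + 2.51 = 8.23 s

8.2 s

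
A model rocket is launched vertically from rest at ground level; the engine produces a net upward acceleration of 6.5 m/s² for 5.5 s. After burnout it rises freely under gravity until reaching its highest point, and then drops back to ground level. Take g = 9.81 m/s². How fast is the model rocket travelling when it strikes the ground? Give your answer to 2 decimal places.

Phase 1 (powered ascent): v₀ = 0 m/s, a = 6.5 m/s².
v = v₀ + at = 0 + (6.5)(5.5) = 35.8 m/s
Δx = v₀t + ½at² = 0·5.5 + 0.5·6.5·5.5² = 98.3 m

Phase 2 (coasting upward): v₀ = 35.8 m/s, a = -9.81 m/s².
v = v₀ + at → t = (0 − 35.8) / -9.81 = 3.64 s
v² = v₀² + 2aΔx → Δx = (0² − 35.8²)/(2·-9.81) = 65.1 m

Phase 3 (free fall): v₀ = 0 m/s, a = -9.81 m/s².
Falls 163 m from rest: t = √(2·163/9.81) = 5.77 s; v = g·t = 56.6 m/s.
Impact speed = 56.6 m/s

56.63 m/s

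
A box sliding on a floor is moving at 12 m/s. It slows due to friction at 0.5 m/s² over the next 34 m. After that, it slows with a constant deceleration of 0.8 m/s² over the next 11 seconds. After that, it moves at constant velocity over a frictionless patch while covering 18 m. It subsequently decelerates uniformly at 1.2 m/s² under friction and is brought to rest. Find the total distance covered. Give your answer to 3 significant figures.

Phase 1 (decelerating): v₀ = 12.0 m/s, a = -0.5 m/s².
v² = v₀² + 2aΔx = 12.0² + 2·-0.5·34 = 110 → v = 10.5 m/s
t = (v − v₀)/a = (10.5 − 12.0)/-0.5 = 3.02 s

Phase 2 (decelerating): v₀ = 10.5 m/s, a = -0.8 m/s².
v = v₀ + at = 10.5 + (-0.8)(11) = 1.69 m/s
Δx = v₀t + ½at² = 10.5·11 + 0.5·-0.8·11² = 67.0 m

Phase 3 (constant speed): v₀ = 1.69 m/s, a = 0 m/s².
Constant speed: t = d/v = 18/1.69 = 10.7 s

Phase 4 (decelerating): v₀ = 1.69 m/s, a = -1.2 m/s².
v = v₀ + at → t = (0 − 1.69) / -1.2 = 1.41 s
v² = v₀² + 2aΔx → Δx = (0² − 1.69²)/(2·-1.2) = 1.19 m
Total distance = 34.0 + 67.0 + 18.0 + 1.19 = 120 m

120 m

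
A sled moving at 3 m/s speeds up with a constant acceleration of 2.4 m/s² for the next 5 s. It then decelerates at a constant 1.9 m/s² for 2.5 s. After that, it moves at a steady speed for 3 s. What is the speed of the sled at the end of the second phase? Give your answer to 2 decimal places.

Phase 1 (accelerating): v₀ = 3.00 m/s, a = 2.4 m/s².
v = v₀ + at = 3.00 + (2.4)(5) = 15.0 m/s
Δx = v₀t + ½at² = 3.00·5 + 0.5·2.4·5² = 45.0 m

Phase 2 (decelerating): v₀ = 15.0 m/s, a = -1.9 m/s².
v = v₀ + at = 15.0 + (-1.9)(2.5) = 10.2 m/s
Δx = v₀t + ½at² = 15.0·2.5 + 0.5·-1.9·2.5² = 31.6 m
Speed at end of phase 2 = 10.2 m/s

10.25 m/s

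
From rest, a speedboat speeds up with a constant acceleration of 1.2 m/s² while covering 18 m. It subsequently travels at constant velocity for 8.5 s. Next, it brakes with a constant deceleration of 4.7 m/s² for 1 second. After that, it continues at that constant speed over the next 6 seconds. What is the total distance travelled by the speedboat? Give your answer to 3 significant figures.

Phase 1 (accelerating): v₀ = 0 m/s, a = 1.2 m/s².
v² = v₀² + 2aΔx = 0² + 2·1.2·18 = 43.2 → v = 6.57 m/s
t = (v − v₀)/a = (6.57 − 0)/1.2 = 5.48 s

Phase 2 (constant speed): v₀ = 6.57 m/s, a = 0 m/s².
v = v₀ + at = 6.57 + (0)(8.5) = 6.57 m/s
Δx = v₀t + ½at² = 6.57·8.5 + 0.5·0·8.5² = 55.9 m

Phase 3 (decelerating): v₀ = 6.57 m/s, a = -4.7 m/s².
v = v₀ + at = 6.57 + (-4.7)(1) = 1.87 m/s
Δx = v₀t + ½at² = 6.57·1 + 0.5·-4.7·1² = 4.22 m

Phase 4 (constant speed): v₀ = 1.87 m/s, a = 0 m/s².
v = v₀ + at = 1.87 + (0)(6) = 1.87 m/s
Δx = v₀t + ½at² = 1.87·6 + 0.5·0·6² = 11.2 m
Total distance = 18.0 + 55.9 + 4.22 + 11.2 = 89.3 m

89.3 m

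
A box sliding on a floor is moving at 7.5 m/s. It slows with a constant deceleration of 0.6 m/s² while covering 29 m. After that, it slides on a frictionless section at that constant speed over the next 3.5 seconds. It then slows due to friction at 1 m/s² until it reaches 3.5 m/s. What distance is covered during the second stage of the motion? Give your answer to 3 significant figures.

16.2 m

Phase 1 (decelerating): v₀ = 7.50 m/s, a = -0.6 m/s².
v² = v₀² + 2aΔx = 7.50² + 2·-0.6·29 = 21.5 → v = 4.63 m/s
t = (v − v₀)/a = (4.63 − 7.50)/-0.6 = 4.78 s

Phase 2 (constant speed): v₀ = 4.63 m/s, a = 0 m/s².
v = v₀ + at = 4.63 + (0)(3.5) = 4.63 m/s
Δx = v₀t + ½at² = 4.63·3.5 + 0.5·0·3.5² = 16.2 m
Distance in phase 2 = 16.2 m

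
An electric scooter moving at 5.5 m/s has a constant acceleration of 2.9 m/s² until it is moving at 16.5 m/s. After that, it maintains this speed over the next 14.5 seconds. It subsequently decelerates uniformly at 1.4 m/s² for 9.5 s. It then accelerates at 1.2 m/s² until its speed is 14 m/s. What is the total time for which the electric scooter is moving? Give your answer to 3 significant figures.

36.8 s

Phase 1 (accelerating): v₀ = 5.50 m/s, a = 2.9 m/s².
v = v₀ + at → t = (16.5 − 5.50) / 2.9 = 3.79 s
v² = v₀² + 2aΔx → Δx = (16.5² − 5.50²)/(2·2.9) = 41.7 m

Phase 2 (constant speed): v₀ = 16.5 m/s, a = 0 m/s².
v = v₀ + at = 16.5 + (0)(14.5) = 16.5 m/s
Δx = v₀t + ½at² = 16.5·14.5 + 0.5·0·14.5² = 239 m

Phase 3 (decelerating): v₀ = 16.5 m/s, a = -1.4 m/s².
v = v₀ + at = 16.5 + (-1.4)(9.5) = 3.20 m/s
Δx = v₀t + ½at² = 16.5·9.5 + 0.5·-1.4·9.5² = 93.6 m

Phase 4 (accelerating): v₀ = 3.20 m/s, a = 1.2 m/s².
v = v₀ + at → t = (14 − 3.20) / 1.2 = 9.00 s
v² = v₀² + 2aΔx → Δx = (14² − 3.20²)/(2·1.2) = 77.4 m
Total time = 3.79 + 14.5 + 9.50 + 9.00 = 36.8 s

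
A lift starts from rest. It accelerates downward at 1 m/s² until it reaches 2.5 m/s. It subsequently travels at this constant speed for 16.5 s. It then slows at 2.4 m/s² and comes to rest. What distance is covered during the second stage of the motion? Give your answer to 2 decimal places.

41.25 m

Phase 1 (accelerating): v₀ = 0 m/s, a = 1 m/s².
v = v₀ + at → t = (2.5 − 0) / 1 = 2.50 s
v² = v₀² + 2aΔx → Δx = (2.5² − 0²)/(2·1) = 3.12 m

Phase 2 (constant speed): v₀ = 2.50 m/s, a = 0 m/s².
v = v₀ + at = 2.50 + (0)(16.5) = 2.50 m/s
Δx = v₀t + ½at² = 2.50·16.5 + 0.5·0·16.5² = 41.2 m
Distance in phase 2 = 41.2 m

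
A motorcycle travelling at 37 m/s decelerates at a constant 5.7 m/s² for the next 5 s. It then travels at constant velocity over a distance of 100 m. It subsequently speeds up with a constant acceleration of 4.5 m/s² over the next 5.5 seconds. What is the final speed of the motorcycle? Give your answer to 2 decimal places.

Phase 1 (decelerating): v₀ = 37.0 m/s, a = -5.7 m/s².
v = v₀ + at = 37.0 + (-5.7)(5) = 8.50 m/s
Δx = v₀t + ½at² = 37.0·5 + 0.5·-5.7·5² = 114 m

Phase 2 (constant speed): v₀ = 8.50 m/s, a = 0 m/s².
Constant speed: t = d/v = 100/8.50 = 11.8 s

Phase 3 (accelerating): v₀ = 8.50 m/s, a = 4.5 m/s².
v = v₀ + at = 8.50 + (4.5)(5.5) = 33.2 m/s
Δx = v₀t + ½at² = 8.50·5.5 + 0.5·4.5·5.5² = 115 m
Final speed = 33.2 m/s

33.25 m/s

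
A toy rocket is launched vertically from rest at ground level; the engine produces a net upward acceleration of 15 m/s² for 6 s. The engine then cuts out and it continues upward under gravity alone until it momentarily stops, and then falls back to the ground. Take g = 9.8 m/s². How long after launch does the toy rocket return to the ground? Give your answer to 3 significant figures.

Phase 1 (powered ascent): v₀ = 0 m/s, a = 15 m/s².
v = v₀ + at = 0 + (15)(6) = 90.0 m/s
Δx = v₀t + ½at² = 0·6 + 0.5·15·6² = 270 m

Phase 2 (coasting upward): v₀ = 90.0 m/s, a = -9.8 m/s².
v = v₀ + at → t = (0 − 90.0) / -9.8 = 9.18 s
v² = v₀² + 2aΔx → Δx = (0² − 90.0²)/(2·-9.8) = 413 m

Phase 3 (free fall): v₀ = 0 m/s, a = -9.8 m/s².
Falls 683 m from rest: t = √(2·683/9.8) = 11.8 s; v = g·t = 116 m/s.
Total time = 6.00 + 9.18 + 11.8 = 27.0 s

27.0 s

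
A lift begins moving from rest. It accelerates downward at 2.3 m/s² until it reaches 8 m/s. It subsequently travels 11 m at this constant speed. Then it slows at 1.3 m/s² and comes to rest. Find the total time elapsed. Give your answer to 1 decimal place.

Phase 1 (accelerating): v₀ = 0 m/s, a = 2.3 m/s².
v = v₀ + at → t = (8 − 0) / 2.3 = 3.48 s
v² = v₀² + 2aΔx → Δx = (8² − 0²)/(2·2.3) = 13.9 m

Phase 2 (constant speed): v₀ = 8.00 m/s, a = 0 m/s².
Constant speed: t = d/v = 11/8.00 = 1.38 s

Phase 3 (decelerating): v₀ = 8.00 m/s, a = -1.3 m/s².
v = v₀ + at → t = (0 − 8.00) / -1.3 = 6.15 s
v² = v₀² + 2aΔx → Δx = (0² − 8.00²)/(2·-1.3) = 24.6 m
Total time = 3.48 + 1.38 + 6.15 = 11.0 s

11.0 s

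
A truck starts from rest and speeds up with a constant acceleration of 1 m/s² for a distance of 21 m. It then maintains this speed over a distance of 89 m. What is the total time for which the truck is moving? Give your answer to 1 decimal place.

20.2 s

Phase 1 (accelerating): v₀ = 0 m/s, a = 1 m/s².
v² = v₀² + 2aΔx = 0² + 2·1·21 = 42.0 → v = 6.48 m/s
t = (v − v₀)/a = (6.48 − 0)/1 = 6.48 s

Phase 2 (constant speed): v₀ = 6.48 m/s, a = 0 m/s².
Constant speed: t = d/v = 89/6.48 = 13.7 s
Total time = 6.48 + 13.7 = 20.2 s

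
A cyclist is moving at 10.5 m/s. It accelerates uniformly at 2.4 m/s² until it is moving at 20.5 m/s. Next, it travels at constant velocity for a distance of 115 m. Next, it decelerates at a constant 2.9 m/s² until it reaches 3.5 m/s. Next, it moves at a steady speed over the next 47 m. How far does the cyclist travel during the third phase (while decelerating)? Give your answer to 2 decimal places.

70.34 m

Phase 1 (accelerating): v₀ = 10.5 m/s, a = 2.4 m/s².
v = v₀ + at → t = (20.5 − 10.5) / 2.4 = 4.17 s
v² = v₀² + 2aΔx → Δx = (20.5² − 10.5²)/(2·2.4) = 64.6 m

Phase 2 (constant speed): v₀ = 20.5 m/s, a = 0 m/s².
Constant speed: t = d/v = 115/20.5 = 5.61 s

Phase 3 (decelerating): v₀ = 20.5 m/s, a = -2.9 m/s².
v = v₀ + at → t = (3.5 − 20.5) / -2.9 = 5.86 s
v² = v₀² + 2aΔx → Δx = (3.5² − 20.5²)/(2·-2.9) = 70.3 m
Distance in phase 3 = 70.3 m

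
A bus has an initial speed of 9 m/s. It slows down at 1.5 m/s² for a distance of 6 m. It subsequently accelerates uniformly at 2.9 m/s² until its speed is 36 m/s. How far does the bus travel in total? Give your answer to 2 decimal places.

Phase 1 (decelerating): v₀ = 9.00 m/s, a = -1.5 m/s².
v² = v₀² + 2aΔx = 9.00² + 2·-1.5·6 = 63.0 → v = 7.94 m/s
t = (v − v₀)/a = (7.94 − 9.00)/-1.5 = 0.708 s

Phase 2 (accelerating): v₀ = 7.94 m/s, a = 2.9 m/s².
v = v₀ + at → t = (36 − 7.94) / 2.9 = 9.68 s
v² = v₀² + 2aΔx → Δx = (36² − 7.94²)/(2·2.9) = 213 m
Total distance = 6.00 + 213 = 219 m

218.59 m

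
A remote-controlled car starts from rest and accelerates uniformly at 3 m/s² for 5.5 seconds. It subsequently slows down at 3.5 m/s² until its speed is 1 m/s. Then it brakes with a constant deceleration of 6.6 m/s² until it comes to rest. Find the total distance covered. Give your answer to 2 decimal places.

84.20 m

Phase 1 (accelerating): v₀ = 0 m/s, a = 3 m/s².
v = v₀ + at = 0 + (3)(5.5) = 16.5 m/s
Δx = v₀t + ½at² = 0·5.5 + 0.5·3·5.5² = 45.4 m

Phase 2 (decelerating): v₀ = 16.5 m/s, a = -3.5 m/s².
v = v₀ + at → t = (1 − 16.5) / -3.5 = 4.43 s
v² = v₀² + 2aΔx → Δx = (1² − 16.5²)/(2·-3.5) = 38.8 m

Phase 3 (decelerating): v₀ = 1.00 m/s, a = -6.6 m/s².
v = v₀ + at → t = (0 − 1.00) / -6.6 = 0.152 s
v² = v₀² + 2aΔx → Δx = (0² − 1.00²)/(2·-6.6) = 0.0758 m
Total distance = 45.4 + 38.8 + 0.0758 = 84.2 m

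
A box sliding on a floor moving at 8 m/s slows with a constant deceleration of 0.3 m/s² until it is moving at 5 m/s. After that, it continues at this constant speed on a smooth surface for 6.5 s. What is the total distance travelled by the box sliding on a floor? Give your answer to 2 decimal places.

Phase 1 (decelerating): v₀ = 8.00 m/s, a = -0.3 m/s².
v = v₀ + at → t = (5 − 8.00) / -0.3 = 10.0 s
v² = v₀² + 2aΔx → Δx = (5² − 8.00²)/(2·-0.3) = 65.0 m

Phase 2 (constant speed): v₀ = 5.00 m/s, a = 0 m/s².
v = v₀ + at = 5.00 + (0)(6.5) = 5.00 m/s
Δx = v₀t + ½at² = 5.00·6.5 + 0.5·0·6.5² = 32.5 m
Total distance = 65.0 + 32.5 = 97.5 m

97.50 m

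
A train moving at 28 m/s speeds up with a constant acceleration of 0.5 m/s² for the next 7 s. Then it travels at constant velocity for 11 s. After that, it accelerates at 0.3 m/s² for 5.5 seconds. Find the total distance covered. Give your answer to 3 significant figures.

Phase 1 (accelerating): v₀ = 28.0 m/s, a = 0.5 m/s².
v = v₀ + at = 28.0 + (0.5)(7) = 31.5 m/s
Δx = v₀t + ½at² = 28.0·7 + 0.5·0.5·7² = 208 m

Phase 2 (constant speed): v₀ = 31.5 m/s, a = 0 m/s².
v = v₀ + at = 31.5 + (0)(11) = 31.5 m/s
Δx = v₀t + ½at² = 31.5·11 + 0.5·0·11² = 346 m

Phase 3 (accelerating): v₀ = 31.5 m/s, a = 0.3 m/s².
v = v₀ + at = 31.5 + (0.3)(5.5) = 33.1 m/s
Δx = v₀t + ½at² = 31.5·5.5 + 0.5·0.3·5.5² = 178 m
Total distance = 208 + 346 + 178 = 733 m

733 m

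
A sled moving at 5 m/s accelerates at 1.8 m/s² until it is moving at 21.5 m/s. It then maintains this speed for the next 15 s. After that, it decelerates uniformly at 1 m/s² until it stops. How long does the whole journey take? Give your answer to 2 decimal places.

45.67 s

Phase 1 (accelerating): v₀ = 5.00 m/s, a = 1.8 m/s².
v = v₀ + at → t = (21.5 − 5.00) / 1.8 = 9.17 s
v² = v₀² + 2aΔx → Δx = (21.5² − 5.00²)/(2·1.8) = 121 m

Phase 2 (constant speed): v₀ = 21.5 m/s, a = 0 m/s².
v = v₀ + at = 21.5 + (0)(15) = 21.5 m/s
Δx = v₀t + ½at² = 21.5·15 + 0.5·0·15² = 322 m

Phase 3 (decelerating): v₀ = 21.5 m/s, a = -1 m/s².
v = v₀ + at → t = (0 − 21.5) / -1 = 21.5 s
v² = v₀² + 2aΔx → Δx = (0² − 21.5²)/(2·-1) = 231 m
Total time = 9.17 + 15.0 + 21.5 = 45.7 s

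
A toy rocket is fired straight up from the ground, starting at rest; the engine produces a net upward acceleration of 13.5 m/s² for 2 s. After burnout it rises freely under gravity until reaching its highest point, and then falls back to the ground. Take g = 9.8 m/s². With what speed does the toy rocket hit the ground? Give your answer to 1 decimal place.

Phase 1 (powered ascent): v₀ = 0 m/s, a = 13.5 m/s².
v = v₀ + at = 0 + (13.5)(2) = 27.0 m/s
Δx = v₀t + ½at² = 0·2 + 0.5·13.5·2² = 27.0 m

Phase 2 (coasting upward): v₀ = 27.0 m/s, a = -9.8 m/s².
v = v₀ + at → t = (0 − 27.0) / -9.8 = 2.76 s
v² = v₀² + 2aΔx → Δx = (0² − 27.0²)/(2·-9.8) = 37.2 m

Phase 3 (free fall): v₀ = 0 m/s, a = -9.8 m/s².
Falls 64.2 m from rest: t = √(2·64.2/9.8) = 3.62 s; v = g·t = 35.5 m/s.
Impact speed = 35.5 m/s

35.5 m/s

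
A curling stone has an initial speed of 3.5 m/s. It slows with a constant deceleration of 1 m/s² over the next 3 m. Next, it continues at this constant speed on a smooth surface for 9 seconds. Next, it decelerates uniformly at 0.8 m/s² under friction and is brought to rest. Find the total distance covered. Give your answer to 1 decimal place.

Phase 1 (decelerating): v₀ = 3.50 m/s, a = -1 m/s².
v² = v₀² + 2aΔx = 3.50² + 2·-1·3 = 6.25 → v = 2.50 m/s
t = (v − v₀)/a = (2.50 − 3.50)/-1 = 1.00 s

Phase 2 (constant speed): v₀ = 2.50 m/s, a = 0 m/s².
v = v₀ + at = 2.50 + (0)(9) = 2.50 m/s
Δx = v₀t + ½at² = 2.50·9 + 0.5·0·9² = 22.5 m

Phase 3 (decelerating): v₀ = 2.50 m/s, a = -0.8 m/s².
v = v₀ + at → t = (0 − 2.50) / -0.8 = 3.12 s
v² = v₀² + 2aΔx → Δx = (0² − 2.50²)/(2·-0.8) = 3.91 m
Total distance = 3.00 + 22.5 + 3.91 = 29.4 m

29.4 m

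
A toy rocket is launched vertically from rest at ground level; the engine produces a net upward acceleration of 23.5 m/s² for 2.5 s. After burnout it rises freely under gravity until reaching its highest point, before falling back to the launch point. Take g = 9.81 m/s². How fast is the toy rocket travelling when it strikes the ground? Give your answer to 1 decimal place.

69.9 m/s

Phase 1 (powered ascent): v₀ = 0 m/s, a = 23.5 m/s².
v = v₀ + at = 0 + (23.5)(2.5) = 58.8 m/s
Δx = v₀t + ½at² = 0·2.5 + 0.5·23.5·2.5² = 73.4 m

Phase 2 (coasting upward): v₀ = 58.8 m/s, a = -9.81 m/s².
v = v₀ + at → t = (0 − 58.8) / -9.81 = 5.99 s
v² = v₀² + 2aΔx → Δx = (0² − 58.8²)/(2·-9.81) = 176 m

Phase 3 (free fall): v₀ = 0 m/s, a = -9.81 m/s².
Falls 249 m from rest: t = √(2·249/9.81) = 7.13 s; v = g·t = 69.9 m/s.
Impact speed = 69.9 m/s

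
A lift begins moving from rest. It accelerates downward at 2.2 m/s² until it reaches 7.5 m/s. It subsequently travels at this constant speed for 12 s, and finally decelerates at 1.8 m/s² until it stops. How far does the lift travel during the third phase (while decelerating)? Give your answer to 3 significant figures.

15.6 m

Phase 1 (accelerating): v₀ = 0 m/s, a = 2.2 m/s².
v = v₀ + at → t = (7.5 − 0) / 2.2 = 3.41 s
v² = v₀² + 2aΔx → Δx = (7.5² − 0²)/(2·2.2) = 12.8 m

Phase 2 (constant speed): v₀ = 7.50 m/s, a = 0 m/s².
v = v₀ + at = 7.50 + (0)(12) = 7.50 m/s
Δx = v₀t + ½at² = 7.50·12 + 0.5·0·12² = 90.0 m

Phase 3 (decelerating): v₀ = 7.50 m/s, a = -1.8 m/s².
v = v₀ + at → t = (0 − 7.50) / -1.8 = 4.17 s
v² = v₀² + 2aΔx → Δx = (0² − 7.50²)/(2·-1.8) = 15.6 m
Distance in phase 3 = 15.6 m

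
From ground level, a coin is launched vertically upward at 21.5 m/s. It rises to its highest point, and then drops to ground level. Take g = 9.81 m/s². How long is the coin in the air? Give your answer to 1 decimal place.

4.4 s

Phase 1 (rising): v₀ = 21.5 m/s, a = -9.81 m/s².
v = v₀ + at → t = (0 − 21.5) / -9.81 = 2.19 s
v² = v₀² + 2aΔx → Δx = (0² − 21.5²)/(2·-9.81) = 23.6 m

Phase 2 (falling): v₀ = 0 m/s, a = -9.81 m/s².
Falls 23.6 m from rest: t = √(2·23.6/9.81) = 2.19 s; v = g·t = 21.5 m/s.
Total time = 2.19 + 2.19 = 4.38 s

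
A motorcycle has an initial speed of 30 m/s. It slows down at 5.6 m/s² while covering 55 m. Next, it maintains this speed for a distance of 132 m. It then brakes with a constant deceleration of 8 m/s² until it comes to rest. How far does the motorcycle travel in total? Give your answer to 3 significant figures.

Phase 1 (decelerating): v₀ = 30.0 m/s, a = -5.6 m/s².
v² = v₀² + 2aΔx = 30.0² + 2·-5.6·55 = 284 → v = 16.9 m/s
t = (v − v₀)/a = (16.9 − 30.0)/-5.6 = 2.35 s

Phase 2 (constant speed): v₀ = 16.9 m/s, a = 0 m/s².
Constant speed: t = d/v = 132/16.9 = 7.83 s

Phase 3 (decelerating): v₀ = 16.9 m/s, a = -8 m/s².
v = v₀ + at → t = (0 − 16.9) / -8 = 2.11 s
v² = v₀² + 2aΔx → Δx = (0² − 16.9²)/(2·-8) = 17.8 m
Total distance = 55.0 + 132 + 17.8 = 205 m

205 m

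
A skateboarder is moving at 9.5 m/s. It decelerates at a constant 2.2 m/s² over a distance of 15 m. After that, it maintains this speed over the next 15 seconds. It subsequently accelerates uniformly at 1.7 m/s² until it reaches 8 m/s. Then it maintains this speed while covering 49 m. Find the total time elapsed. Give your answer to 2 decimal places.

Phase 1 (decelerating): v₀ = 9.50 m/s, a = -2.2 m/s².
v² = v₀² + 2aΔx = 9.50² + 2·-2.2·15 = 24.2 → v = 4.92 m/s
t = (v − v₀)/a = (4.92 − 9.50)/-2.2 = 2.08 s

Phase 2 (constant speed): v₀ = 4.92 m/s, a = 0 m/s².
v = v₀ + at = 4.92 + (0)(15) = 4.92 m/s
Δx = v₀t + ½at² = 4.92·15 + 0.5·0·15² = 73.9 m

Phase 3 (accelerating): v₀ = 4.92 m/s, a = 1.7 m/s².
v = v₀ + at → t = (8 − 4.92) / 1.7 = 1.81 s
v² = v₀² + 2aΔx → Δx = (8² − 4.92²)/(2·1.7) = 11.7 m

Phase 4 (constant speed): v₀ = 8.00 m/s, a = 0 m/s².
Constant speed: t = d/v = 49/8.00 = 6.12 s
Total time = 2.08 + 15.0 + 1.81 + 6.12 = 25.0 s

25.01 s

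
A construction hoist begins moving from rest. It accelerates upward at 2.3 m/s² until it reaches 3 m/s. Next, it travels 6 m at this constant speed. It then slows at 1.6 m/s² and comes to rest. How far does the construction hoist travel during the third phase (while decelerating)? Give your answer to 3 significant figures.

2.81 m

Phase 1 (accelerating): v₀ = 0 m/s, a = 2.3 m/s².
v = v₀ + at → t = (3 − 0) / 2.3 = 1.30 s
v² = v₀² + 2aΔx → Δx = (3² − 0²)/(2·2.3) = 1.96 m

Phase 2 (constant speed): v₀ = 3.00 m/s, a = 0 m/s².
Constant speed: t = d/v = 6/3.00 = 2.00 s

Phase 3 (decelerating): v₀ = 3.00 m/s, a = -1.6 m/s².
v = v₀ + at → t = (0 − 3.00) / -1.6 = 1.88 s
v² = v₀² + 2aΔx → Δx = (0² − 3.00²)/(2·-1.6) = 2.81 m
Distance in phase 3 = 2.81 m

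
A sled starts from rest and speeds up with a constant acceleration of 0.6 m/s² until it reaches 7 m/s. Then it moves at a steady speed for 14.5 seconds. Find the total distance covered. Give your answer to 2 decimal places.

142.33 m

Phase 1 (accelerating): v₀ = 0 m/s, a = 0.6 m/s².
v = v₀ + at → t = (7 − 0) / 0.6 = 11.7 s
v² = v₀² + 2aΔx → Δx = (7² − 0²)/(2·0.6) = 40.8 m

Phase 2 (constant speed): v₀ = 7.00 m/s, a = 0 m/s².
v = v₀ + at = 7.00 + (0)(14.5) = 7.00 m/s
Δx = v₀t + ½at² = 7.00·14.5 + 0.5·0·14.5² = 102 m
Total distance = 40.8 + 102 = 142 m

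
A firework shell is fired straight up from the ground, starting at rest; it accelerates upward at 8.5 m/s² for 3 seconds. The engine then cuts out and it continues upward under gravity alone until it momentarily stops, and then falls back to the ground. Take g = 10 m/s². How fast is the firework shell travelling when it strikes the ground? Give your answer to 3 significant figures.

Phase 1 (powered ascent): v₀ = 0 m/s, a = 8.5 m/s².
v = v₀ + at = 0 + (8.5)(3) = 25.5 m/s
Δx = v₀t + ½at² = 0·3 + 0.5·8.5·3² = 38.2 m

Phase 2 (coasting upward): v₀ = 25.5 m/s, a = -10 m/s².
v = v₀ + at → t = (0 − 25.5) / -10 = 2.55 s
v² = v₀² + 2aΔx → Δx = (0² − 25.5²)/(2·-10) = 32.5 m

Phase 3 (free fall): v₀ = 0 m/s, a = -10 m/s².
Falls 70.8 m from rest: t = √(2·70.8/10) = 3.76 s; v = g·t = 37.6 m/s.
Impact speed = 37.6 m/s

37.6 m/s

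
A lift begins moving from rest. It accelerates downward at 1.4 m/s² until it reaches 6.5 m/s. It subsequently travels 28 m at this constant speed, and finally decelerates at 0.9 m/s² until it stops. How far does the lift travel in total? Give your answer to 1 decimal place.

Phase 1 (accelerating): v₀ = 0 m/s, a = 1.4 m/s².
v = v₀ + at → t = (6.5 − 0) / 1.4 = 4.64 s
v² = v₀² + 2aΔx → Δx = (6.5² − 0²)/(2·1.4) = 15.1 m

Phase 2 (constant speed): v₀ = 6.50 m/s, a = 0 m/s².
Constant speed: t = d/v = 28/6.50 = 4.31 s

Phase 3 (decelerating): v₀ = 6.50 m/s, a = -0.9 m/s².
v = v₀ + at → t = (0 − 6.50) / -0.9 = 7.22 s
v² = v₀² + 2aΔx → Δx = (0² − 6.50²)/(2·-0.9) = 23.5 m
Total distance = 15.1 + 28.0 + 23.5 = 66.6 m

66.6 m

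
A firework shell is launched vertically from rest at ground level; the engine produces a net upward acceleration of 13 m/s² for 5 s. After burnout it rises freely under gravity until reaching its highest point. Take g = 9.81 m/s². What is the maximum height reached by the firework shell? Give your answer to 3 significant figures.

378 m

Phase 1 (powered ascent): v₀ = 0 m/s, a = 13 m/s².
v = v₀ + at = 0 + (13)(5) = 65.0 m/s
Δx = v₀t + ½at² = 0·5 + 0.5·13·5² = 162 m

Phase 2 (coasting upward): v₀ = 65.0 m/s, a = -9.81 m/s².
v = v₀ + at → t = (0 − 65.0) / -9.81 = 6.63 s
v² = v₀² + 2aΔx → Δx = (0² − 65.0²)/(2·-9.81) = 215 m
Maximum height = 162 + 215 = 378 m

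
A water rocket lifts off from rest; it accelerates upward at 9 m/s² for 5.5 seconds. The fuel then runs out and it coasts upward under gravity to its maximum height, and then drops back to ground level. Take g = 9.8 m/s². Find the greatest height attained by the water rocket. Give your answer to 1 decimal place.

Phase 1 (powered ascent): v₀ = 0 m/s, a = 9 m/s².
v = v₀ + at = 0 + (9)(5.5) = 49.5 m/s
Δx = v₀t + ½at² = 0·5.5 + 0.5·9·5.5² = 136 m

Phase 2 (coasting upward): v₀ = 49.5 m/s, a = -9.8 m/s².
v = v₀ + at → t = (0 − 49.5) / -9.8 = 5.05 s
v² = v₀² + 2aΔx → Δx = (0² − 49.5²)/(2·-9.8) = 125 m
Maximum height = 136 + 125 = 261 m

261.1 m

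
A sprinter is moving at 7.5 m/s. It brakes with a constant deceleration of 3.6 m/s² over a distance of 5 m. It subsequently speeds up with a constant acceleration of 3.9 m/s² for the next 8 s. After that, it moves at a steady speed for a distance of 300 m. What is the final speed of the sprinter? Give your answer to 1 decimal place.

35.7 m/s

Phase 1 (decelerating): v₀ = 7.50 m/s, a = -3.6 m/s².
v² = v₀² + 2aΔx = 7.50² + 2·-3.6·5 = 20.2 → v = 4.50 m/s
t = (v − v₀)/a = (4.50 − 7.50)/-3.6 = 0.833 s

Phase 2 (accelerating): v₀ = 4.50 m/s, a = 3.9 m/s².
v = v₀ + at = 4.50 + (3.9)(8) = 35.7 m/s
Δx = v₀t + ½at² = 4.50·8 + 0.5·3.9·8² = 161 m

Phase 3 (constant speed): v₀ = 35.7 m/s, a = 0 m/s².
Constant speed: t = d/v = 300/35.7 = 8.40 s
Final speed = 35.7 m/s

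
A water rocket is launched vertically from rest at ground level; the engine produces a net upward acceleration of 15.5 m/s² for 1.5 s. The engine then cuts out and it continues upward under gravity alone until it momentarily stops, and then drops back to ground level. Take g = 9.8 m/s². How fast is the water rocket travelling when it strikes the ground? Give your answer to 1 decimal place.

Phase 1 (powered ascent): v₀ = 0 m/s, a = 15.5 m/s².
v = v₀ + at = 0 + (15.5)(1.5) = 23.2 m/s
Δx = v₀t + ½at² = 0·1.5 + 0.5·15.5·1.5² = 17.4 m

Phase 2 (coasting upward): v₀ = 23.2 m/s, a = -9.8 m/s².
v = v₀ + at → t = (0 − 23.2) / -9.8 = 2.37 s
v² = v₀² + 2aΔx → Δx = (0² − 23.2²)/(2·-9.8) = 27.6 m

Phase 3 (free fall): v₀ = 0 m/s, a = -9.8 m/s².
Falls 45.0 m from rest: t = √(2·45.0/9.8) = 3.03 s; v = g·t = 29.7 m/s.
Impact speed = 29.7 m/s

29.7 m/s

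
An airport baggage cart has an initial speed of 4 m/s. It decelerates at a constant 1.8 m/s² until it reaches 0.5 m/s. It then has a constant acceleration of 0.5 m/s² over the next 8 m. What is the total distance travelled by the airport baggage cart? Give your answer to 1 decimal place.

12.4 m

Phase 1 (decelerating): v₀ = 4.00 m/s, a = -1.8 m/s².
v = v₀ + at → t = (0.5 − 4.00) / -1.8 = 1.94 s
v² = v₀² + 2aΔx → Δx = (0.5² − 4.00²)/(2·-1.8) = 4.38 m

Phase 2 (accelerating): v₀ = 0.500 m/s, a = 0.5 m/s².
v² = v₀² + 2aΔx = 0.500² + 2·0.5·8 = 8.25 → v = 2.87 m/s
t = (v − v₀)/a = (2.87 − 0.500)/0.5 = 4.74 s
Total distance = 4.38 + 8.00 = 12.4 m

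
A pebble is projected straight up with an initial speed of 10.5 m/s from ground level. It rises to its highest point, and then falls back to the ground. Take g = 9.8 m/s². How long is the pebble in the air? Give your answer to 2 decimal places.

2.14 s

Phase 1 (rising): v₀ = 10.5 m/s, a = -9.8 m/s².
v = v₀ + at → t = (0 − 10.5) / -9.8 = 1.07 s
v² = v₀² + 2aΔx → Δx = (0² − 10.5²)/(2·-9.8) = 5.62 m

Phase 2 (falling): v₀ = 0 m/s, a = -9.8 m/s².
Falls 5.62 m from rest: t = √(2·5.62/9.8) = 1.07 s; v = g·t = 10.5 m/s.
Total time = 1.07 + 1.07 = 2.14 s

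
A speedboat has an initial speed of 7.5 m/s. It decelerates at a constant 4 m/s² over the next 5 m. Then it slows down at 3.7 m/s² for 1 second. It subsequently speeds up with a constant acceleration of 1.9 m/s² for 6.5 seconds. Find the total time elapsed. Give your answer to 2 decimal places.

Phase 1 (decelerating): v₀ = 7.50 m/s, a = -4 m/s².
v² = v₀² + 2aΔx = 7.50² + 2·-4·5 = 16.2 → v = 4.03 m/s
t = (v − v₀)/a = (4.03 − 7.50)/-4 = 0.867 s

Phase 2 (decelerating): v₀ = 4.03 m/s, a = -3.7 m/s².
v = v₀ + at = 4.03 + (-3.7)(1) = 0.331 m/s
Δx = v₀t + ½at² = 4.03·1 + 0.5·-3.7·1² = 2.18 m

Phase 3 (accelerating): v₀ = 0.331 m/s, a = 1.9 m/s².
v = v₀ + at = 0.331 + (1.9)(6.5) = 12.7 m/s
Δx = v₀t + ½at² = 0.331·6.5 + 0.5·1.9·6.5² = 42.3 m
Total time = 0.867 + 1.00 + 6.50 = 8.37 s

8.37 s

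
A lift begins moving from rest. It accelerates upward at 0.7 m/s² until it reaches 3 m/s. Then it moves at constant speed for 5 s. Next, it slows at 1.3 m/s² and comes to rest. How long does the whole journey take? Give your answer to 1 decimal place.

11.6 s

Phase 1 (accelerating): v₀ = 0 m/s, a = 0.7 m/s².
v = v₀ + at → t = (3 − 0) / 0.7 = 4.29 s
v² = v₀² + 2aΔx → Δx = (3² − 0²)/(2·0.7) = 6.43 m

Phase 2 (constant speed): v₀ = 3.00 m/s, a = 0 m/s².
v = v₀ + at = 3.00 + (0)(5) = 3.00 m/s
Δx = v₀t + ½at² = 3.00·5 + 0.5·0·5² = 15.0 m

Phase 3 (decelerating): v₀ = 3.00 m/s, a = -1.3 m/s².
v = v₀ + at → t = (0 − 3.00) / -1.3 = 2.31 s
v² = v₀² + 2aΔx → Δx = (0² − 3.00²)/(2·-1.3) = 3.46 m
Total time = 4.29 + 5.00 + 2.31 = 11.6 s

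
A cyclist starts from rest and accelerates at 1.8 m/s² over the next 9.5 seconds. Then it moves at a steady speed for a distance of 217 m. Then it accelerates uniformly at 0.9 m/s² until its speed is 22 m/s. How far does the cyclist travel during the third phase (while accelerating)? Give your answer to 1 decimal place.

106.4 m

Phase 1 (accelerating): v₀ = 0 m/s, a = 1.8 m/s².
v = v₀ + at = 0 + (1.8)(9.5) = 17.1 m/s
Δx = v₀t + ½at² = 0·9.5 + 0.5·1.8·9.5² = 81.2 m

Phase 2 (constant speed): v₀ = 17.1 m/s, a = 0 m/s².
Constant speed: t = d/v = 217/17.1 = 12.7 s

Phase 3 (accelerating): v₀ = 17.1 m/s, a = 0.9 m/s².
v = v₀ + at → t = (22 − 17.1) / 0.9 = 5.44 s
v² = v₀² + 2aΔx → Δx = (22² − 17.1²)/(2·0.9) = 106 m
Distance in phase 3 = 106 m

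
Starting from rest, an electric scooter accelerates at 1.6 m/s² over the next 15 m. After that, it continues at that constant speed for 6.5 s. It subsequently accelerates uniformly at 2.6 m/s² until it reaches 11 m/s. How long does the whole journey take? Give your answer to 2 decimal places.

Phase 1 (accelerating): v₀ = 0 m/s, a = 1.6 m/s².
v² = v₀² + 2aΔx = 0² + 2·1.6·15 = 48.0 → v = 6.93 m/s
t = (v − v₀)/a = (6.93 − 0)/1.6 = 4.33 s

Phase 2 (constant speed): v₀ = 6.93 m/s, a = 0 m/s².
v = v₀ + at = 6.93 + (0)(6.5) = 6.93 m/s
Δx = v₀t + ½at² = 6.93·6.5 + 0.5·0·6.5² = 45.0 m

Phase 3 (accelerating): v₀ = 6.93 m/s, a = 2.6 m/s².
v = v₀ + at → t = (11 − 6.93) / 2.6 = 1.57 s
v² = v₀² + 2aΔx → Δx = (11² − 6.93²)/(2·2.6) = 14.0 m
Total time = 4.33 + 6.50 + 1.57 = 12.4 s

12.40 s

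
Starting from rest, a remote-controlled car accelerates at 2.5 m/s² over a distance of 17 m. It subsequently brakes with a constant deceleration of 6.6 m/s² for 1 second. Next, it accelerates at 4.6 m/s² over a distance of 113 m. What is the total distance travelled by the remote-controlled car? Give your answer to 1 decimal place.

Phase 1 (accelerating): v₀ = 0 m/s, a = 2.5 m/s².
v² = v₀² + 2aΔx = 0² + 2·2.5·17 = 85.0 → v = 9.22 m/s
t = (v − v₀)/a = (9.22 − 0)/2.5 = 3.69 s

Phase 2 (decelerating): v₀ = 9.22 m/s, a = -6.6 m/s².
v = v₀ + at = 9.22 + (-6.6)(1) = 2.62 m/s
Δx = v₀t + ½at² = 9.22·1 + 0.5·-6.6·1² = 5.92 m

Phase 3 (accelerating): v₀ = 2.62 m/s, a = 4.6 m/s².
v² = v₀² + 2aΔx = 2.62² + 2·4.6·113 = 1050 → v = 32.3 m/s
t = (v − v₀)/a = (32.3 − 2.62)/4.6 = 6.46 s
Total distance = 17.0 + 5.92 + 113 = 136 m

135.9 m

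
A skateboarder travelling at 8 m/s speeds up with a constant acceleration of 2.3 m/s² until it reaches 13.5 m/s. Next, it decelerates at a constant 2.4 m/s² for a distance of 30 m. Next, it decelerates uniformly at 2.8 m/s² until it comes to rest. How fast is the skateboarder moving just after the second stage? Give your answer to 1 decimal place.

Phase 1 (accelerating): v₀ = 8.00 m/s, a = 2.3 m/s².
v = v₀ + at → t = (13.5 − 8.00) / 2.3 = 2.39 s
v² = v₀² + 2aΔx → Δx = (13.5² − 8.00²)/(2·2.3) = 25.7 m

Phase 2 (decelerating): v₀ = 13.5 m/s, a = -2.4 m/s².
v² = v₀² + 2aΔx = 13.5² + 2·-2.4·30 = 38.2 → v = 6.18 m/s
t = (v − v₀)/a = (6.18 − 13.5)/-2.4 = 3.05 s
Speed at end of phase 2 = 6.18 m/s

6.2 m/s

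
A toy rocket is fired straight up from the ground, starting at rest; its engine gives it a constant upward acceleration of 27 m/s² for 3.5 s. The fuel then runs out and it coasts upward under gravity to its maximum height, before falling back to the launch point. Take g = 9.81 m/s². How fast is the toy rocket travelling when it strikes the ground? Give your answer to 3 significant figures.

Phase 1 (powered ascent): v₀ = 0 m/s, a = 27 m/s².
v = v₀ + at = 0 + (27)(3.5) = 94.5 m/s
Δx = v₀t + ½at² = 0·3.5 + 0.5·27·3.5² = 165 m

Phase 2 (coasting upward): v₀ = 94.5 m/s, a = -9.81 m/s².
v = v₀ + at → t = (0 − 94.5) / -9.81 = 9.63 s
v² = v₀² + 2aΔx → Δx = (0² − 94.5²)/(2·-9.81) = 455 m

Phase 3 (free fall): v₀ = 0 m/s, a = -9.81 m/s².
Falls 621 m from rest: t = √(2·621/9.81) = 11.2 s; v = g·t = 110 m/s.
Impact speed = 110 m/s

110 m/s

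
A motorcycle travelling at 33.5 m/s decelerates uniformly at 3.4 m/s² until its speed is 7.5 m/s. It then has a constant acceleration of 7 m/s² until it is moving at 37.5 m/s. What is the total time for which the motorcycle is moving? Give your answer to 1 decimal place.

11.9 s

Phase 1 (decelerating): v₀ = 33.5 m/s, a = -3.4 m/s².
v = v₀ + at → t = (7.5 − 33.5) / -3.4 = 7.65 s
v² = v₀² + 2aΔx → Δx = (7.5² − 33.5²)/(2·-3.4) = 157 m

Phase 2 (accelerating): v₀ = 7.50 m/s, a = 7 m/s².
v = v₀ + at → t = (37.5 − 7.50) / 7 = 4.29 s
v² = v₀² + 2aΔx → Δx = (37.5² − 7.50²)/(2·7) = 96.4 m
Total time = 7.65 + 4.29 = 11.9 s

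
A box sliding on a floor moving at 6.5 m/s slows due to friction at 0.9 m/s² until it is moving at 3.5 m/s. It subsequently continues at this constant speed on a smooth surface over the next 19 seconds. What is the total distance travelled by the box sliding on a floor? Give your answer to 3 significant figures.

83.2 m

Phase 1 (decelerating): v₀ = 6.50 m/s, a = -0.9 m/s².
v = v₀ + at → t = (3.5 − 6.50) / -0.9 = 3.33 s
v² = v₀² + 2aΔx → Δx = (3.5² − 6.50²)/(2·-0.9) = 16.7 m

Phase 2 (constant speed): v₀ = 3.50 m/s, a = 0 m/s².
v = v₀ + at = 3.50 + (0)(19) = 3.50 m/s
Δx = v₀t + ½at² = 3.50·19 + 0.5·0·19² = 66.5 m
Total distance = 16.7 + 66.5 = 83.2 m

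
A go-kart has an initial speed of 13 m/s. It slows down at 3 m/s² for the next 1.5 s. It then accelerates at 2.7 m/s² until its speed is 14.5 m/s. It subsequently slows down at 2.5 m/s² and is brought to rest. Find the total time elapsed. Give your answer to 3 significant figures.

Phase 1 (decelerating): v₀ = 13.0 m/s, a = -3 m/s².
v = v₀ + at = 13.0 + (-3)(1.5) = 8.50 m/s
Δx = v₀t + ½at² = 13.0·1.5 + 0.5·-3·1.5² = 16.1 m

Phase 2 (accelerating): v₀ = 8.50 m/s, a = 2.7 m/s².
v = v₀ + at → t = (14.5 − 8.50) / 2.7 = 2.22 s
v² = v₀² + 2aΔx → Δx = (14.5² − 8.50²)/(2·2.7) = 25.6 m

Phase 3 (decelerating): v₀ = 14.5 m/s, a = -2.5 m/s².
v = v₀ + at → t = (0 − 14.5) / -2.5 = 5.80 s
v² = v₀² + 2aΔx → Δx = (0² − 14.5²)/(2·-2.5) = 42.0 m
Total time = 1.50 + 2.22 + 5.80 = 9.52 s

9.52 s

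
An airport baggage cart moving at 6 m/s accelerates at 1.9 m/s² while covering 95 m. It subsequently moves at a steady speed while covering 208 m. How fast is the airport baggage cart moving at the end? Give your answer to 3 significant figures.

19.9 m/s

Phase 1 (accelerating): v₀ = 6.00 m/s, a = 1.9 m/s².
v² = v₀² + 2aΔx = 6.00² + 2·1.9·95 = 397 → v = 19.9 m/s
t = (v − v₀)/a = (19.9 − 6.00)/1.9 = 7.33 s

Phase 2 (constant speed): v₀ = 19.9 m/s, a = 0 m/s².
Constant speed: t = d/v = 208/19.9 = 10.4 s
Final speed = 19.9 m/s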